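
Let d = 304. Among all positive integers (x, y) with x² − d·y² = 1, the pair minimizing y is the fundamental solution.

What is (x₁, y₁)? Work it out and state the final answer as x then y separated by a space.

√304 = [17; 2,3,2,1,1,1,1,1,2,3,2,34, …], period ℓ=12 (even) → k=11
a_0=17:  p_0=17·1+0=17,  q_0=17·0+1=1
…
a_2=3:  p_2=3·35+17=122,  q_2=3·2+1=7
a_3=2:  p_3=2·122+35=279,  q_3=2·7+2=16
…
a_8=1:  p_8=1·1761+1081=2842,  q_8=1·101+62=163
a_9=2:  p_9=2·2842+1761=7445,  q_9=2·163+101=427
a_10=3:  p_10=3·7445+2842=25177,  q_10=3·427+163=1444
a_11=2:  p_11=2·25177+7445=57799,  q_11=2·1444+427=3315
fundamental: x₁=57799, y₁=3315  (since 3340724401 − 304·10989225 = 1)

57799 3315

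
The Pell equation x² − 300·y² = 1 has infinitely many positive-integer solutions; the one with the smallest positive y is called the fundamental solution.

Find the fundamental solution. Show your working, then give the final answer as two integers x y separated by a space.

1351 78

√300 = [17; 3,8,3,34, …], period ℓ=4 (even) → k=3
i=0: a=17 ⇒ p=17, q=1
…
i=2: a=8 ⇒ p=433, q=25
i=3: a=3 ⇒ p=1351, q=78
(x₁, y₁) = (1351, 78);  1351² − 300·78² = 1 ✓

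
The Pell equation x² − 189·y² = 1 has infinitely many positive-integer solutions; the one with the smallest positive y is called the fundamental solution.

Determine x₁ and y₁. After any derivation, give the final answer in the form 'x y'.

d=189: √d = [13; 1,2,1,26] (ℓ=4, even), read p_3/q_3
a_0=13:  p_0=13·1+0=13,  q_0=13·0+1=1
a_1=1:  p_1=1·13+1=14,  q_1=1·1+0=1
a_2=2:  p_2=2·14+13=41,  q_2=2·1+1=3
a_3=1:  p_3=1·41+14=55,  q_3=1·3+1=4
(x₁, y₁) = (55, 4);  55² − 189·4² = 1 ✓

55 4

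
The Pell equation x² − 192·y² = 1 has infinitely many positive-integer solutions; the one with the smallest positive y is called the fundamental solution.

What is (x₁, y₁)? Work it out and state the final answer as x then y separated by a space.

√192 → a₀=13, period (1,5,1,26); ℓ=4 even so k=3
i=0: a=13 ⇒ p=13, q=1
i=1: a=1 ⇒ p=14, q=1
i=2: a=5 ⇒ p=83, q=6
i=3: a=1 ⇒ p=97, q=7
(x₁, y₁) = (97, 7);  97² − 192·7² = 1 ✓

97 7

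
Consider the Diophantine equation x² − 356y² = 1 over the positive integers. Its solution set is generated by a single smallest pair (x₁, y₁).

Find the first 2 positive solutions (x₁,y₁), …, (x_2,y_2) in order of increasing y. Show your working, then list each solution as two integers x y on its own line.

√356 = [18; 1,6,1,1,2,…,6,1,36, …], period ℓ=14 (even) → k=13
k=0  a_k=18  p_k/q_k = 18/1
…
k=6  a_k=1  p_k/q_k = 1000/53
k=7  a_k=8  p_k/q_k = 8717/462
k=8  a_k=1  p_k/q_k = 9717/515
…
k=10  a_k=1  p_k/q_k = 37868/2007
…
k=12  a_k=6  p_k/q_k = 433982/23001
k=13  a_k=1  p_k/q_k = 500001/26500
(x₁, y₁) = (500001, 26500);  500001² − 356·26500² = 1 ✓
(x_2, y_2) = (500001·500001 + 356·26500·26500, 500001·26500 + 26500·500001) = (500002000001, 26500053000)

500001 26500
500002000001 26500053000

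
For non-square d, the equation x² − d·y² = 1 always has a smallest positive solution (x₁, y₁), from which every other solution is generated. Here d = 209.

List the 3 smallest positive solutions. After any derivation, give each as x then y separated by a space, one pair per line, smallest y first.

46551 3220
4333991201 299788440
403503248748951 27910903337660

[14; 2,5,3,2,3,5,2,28] for √209; ℓ=8 ⇒ convergent index 7
a_0=14:  p_0=14·1+0=14,  q_0=14·0+1=1
…
a_4=2:  p_4=2·506+159=1171,  q_4=2·35+11=81
…
a_6=5:  p_6=5·4019+1171=21266,  q_6=5·278+81=1471
a_7=2:  p_7=2·21266+4019=46551,  q_7=2·1471+278=3220
(x₁, y₁) = (46551, 3220);  46551² − 209·3220² = 1 ✓
k=2:  x_2 = 46551·46551+209·3220·3220 = 4333991201,  y_2 = 46551·3220+3220·46551 = 299788440
k=3:  x_3 = 46551·4333991201+209·3220·299788440 = 403503248748951,  y_3 = 46551·299788440+3220·4333991201 = 27910903337660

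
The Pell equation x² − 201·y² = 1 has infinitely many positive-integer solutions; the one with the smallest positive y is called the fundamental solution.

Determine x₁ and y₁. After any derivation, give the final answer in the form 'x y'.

√201 = [14; 5,1,1,1,2,…,1,5,28, …], period ℓ=14 (even) → k=13
a_0=14:  p_0=14·1+0=14,  q_0=14·0+1=1
a_1=5:  p_1=5·14+1=71,  q_1=5·1+0=5
a_2=1:  p_2=1·71+14=85,  q_2=1·5+1=6
a_3=1:  p_3=1·85+71=156,  q_3=1·6+5=11
a_4=1:  p_4=1·156+85=241,  q_4=1·11+6=17
…
a_6=1:  p_6=1·638+241=879,  q_6=1·45+17=62
a_7=8:  p_7=8·879+638=7670,  q_7=8·62+45=541
a_8=1:  p_8=1·7670+879=8549,  q_8=1·541+62=603
a_9=2:  p_9=2·8549+7670=24768,  q_9=2·603+541=1747
…
a_11=1:  p_11=1·33317+24768=58085,  q_11=1·2350+1747=4097
a_12=1:  p_12=1·58085+33317=91402,  q_12=1·4097+2350=6447
a_13=5:  p_13=5·91402+58085=515095,  q_13=5·6447+4097=36332
→ (515095, 36332).  Check: 515095²=265322859025, 201·36332²=265322859024, difference 1.

515095 36332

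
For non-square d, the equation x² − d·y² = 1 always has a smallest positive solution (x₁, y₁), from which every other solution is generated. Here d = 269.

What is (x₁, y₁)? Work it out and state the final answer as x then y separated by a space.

13449 820

√269 → a₀=16, period (2,2,32); ℓ=3 odd so k=5
i=0: a=16 ⇒ p=16, q=1
i=1: a=2 ⇒ p=33, q=2
i=2: a=2 ⇒ p=82, q=5
i=3: a=32 ⇒ p=2657, q=162
i=4: a=2 ⇒ p=5396, q=329
i=5: a=2 ⇒ p=13449, q=820
→ (13449, 820).  Check: 13449²=180875601, 269·820²=180875600, difference 1.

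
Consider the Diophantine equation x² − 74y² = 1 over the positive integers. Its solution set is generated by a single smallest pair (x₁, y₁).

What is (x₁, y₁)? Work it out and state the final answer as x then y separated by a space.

d=74: √d = [8; 1,1,1,1,16] (ℓ=5, odd), read p_9/q_9
a_0=8:  p_0=8·1+0=8,  q_0=8·0+1=1
a_1=1:  p_1=1·8+1=9,  q_1=1·1+0=1
…
a_4=1:  p_4=1·26+17=43,  q_4=1·3+2=5
…
a_6=1:  p_6=1·714+43=757,  q_6=1·83+5=88
a_7=1:  p_7=1·757+714=1471,  q_7=1·88+83=171
a_8=1:  p_8=1·1471+757=2228,  q_8=1·171+88=259
a_9=1:  p_9=1·2228+1471=3699,  q_9=1·259+171=430
fundamental: x₁=3699, y₁=430  (since 13682601 − 74·184900 = 1)

3699 430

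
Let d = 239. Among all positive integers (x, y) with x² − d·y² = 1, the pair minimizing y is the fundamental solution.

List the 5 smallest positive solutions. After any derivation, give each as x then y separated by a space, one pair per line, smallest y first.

6195120 400729
76759023628799 4965128484960
951062724926484326640 61519133559490389671
11783895416893046404284364801 762236829394135240588726080
146005292350203948217495381647615600 9444297253032328704218497935069529

√239 → a₀=15, period (2,5,1,2,4,15,4,2,1,5,2,30); ℓ=12 even so k=11
a_0=15:  p_0=15·1+0=15,  q_0=15·0+1=1
…
a_8=2:  p_8=2·154117+37907=346141,  q_8=2·9969+2452=22390
…
a_10=5:  p_10=5·500258+346141=2847431,  q_10=5·32359+22390=184185
a_11=2:  p_11=2·2847431+500258=6195120,  q_11=2·184185+32359=400729
fundamental: x₁=6195120, y₁=400729  (since 38379511814400 − 239·160583731441 = 1)
(x_2, y_2) = (6195120·6195120 + 239·400729·400729, 6195120·400729 + 400729·6195120) = (76759023628799, 4965128484960)
(x_3, y_3) = (6195120·76759023628799 + 239·400729·4965128484960, 6195120·4965128484960 + 400729·76759023628799) = (951062724926484326640, 61519133559490389671)
(x_4, y_4) = (6195120·951062724926484326640 + 239·400729·61519133559490389671, 6195120·61519133559490389671 + 400729·951062724926484326640) = (11783895416893046404284364801, 762236829394135240588726080)
(x_5, y_5) = (6195120·11783895416893046404284364801 + 239·400729·762236829394135240588726080, 6195120·762236829394135240588726080 + 400729·11783895416893046404284364801) = (146005292350203948217495381647615600, 9444297253032328704218497935069529)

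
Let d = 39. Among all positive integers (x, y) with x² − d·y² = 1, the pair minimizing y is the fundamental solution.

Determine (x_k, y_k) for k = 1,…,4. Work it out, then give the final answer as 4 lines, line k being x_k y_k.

d=39: √d = [6; 4,12] (ℓ=2, even), read p_1/q_1
k=0  a_k=6  p_k/q_k = 6/1
k=1  a_k=4  p_k/q_k = 25/4
fundamental: x₁=25, y₁=4  (since 625 − 39·16 = 1)
(25+4√39)^2 = 1249 + 200√39
(25+4√39)^3 = 62425 + 9996√39
(25+4√39)^4 = 3120001 + 499600√39

25 4
1249 200
62425 9996
3120001 499600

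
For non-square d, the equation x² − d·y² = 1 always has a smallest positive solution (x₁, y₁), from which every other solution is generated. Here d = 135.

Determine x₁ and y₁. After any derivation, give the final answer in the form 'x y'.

√135 → a₀=11, period (1,1,1,1,1,1,1,22); ℓ=8 even so k=7
step 0: (11, 1)  from 11·(1,0) + (0,1)
…
step 2: (23, 2)  from 1·(12,1) + (11,1)
step 3: (35, 3)  from 1·(23,2) + (12,1)
step 4: (58, 5)  from 1·(35,3) + (23,2)
…
step 6: (151, 13)  from 1·(93,8) + (58,5)
step 7: (244, 21)  from 1·(151,13) + (93,8)
fundamental: x₁=244, y₁=21  (since 59536 − 135·441 = 1)

244 21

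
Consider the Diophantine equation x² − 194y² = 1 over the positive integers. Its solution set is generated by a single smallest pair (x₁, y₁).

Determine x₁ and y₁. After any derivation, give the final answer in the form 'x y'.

195 14

√194 = [13; 1,12,1,26, …], period ℓ=4 (even) → k=3
a_0=13:  p_0=13·1+0=13,  q_0=13·0+1=1
a_1=1:  p_1=1·13+1=14,  q_1=1·1+0=1
a_2=12:  p_2=12·14+13=181,  q_2=12·1+1=13
a_3=1:  p_3=1·181+14=195,  q_3=1·13+1=14
(x₁, y₁) = (195, 14);  195² − 194·14² = 1 ✓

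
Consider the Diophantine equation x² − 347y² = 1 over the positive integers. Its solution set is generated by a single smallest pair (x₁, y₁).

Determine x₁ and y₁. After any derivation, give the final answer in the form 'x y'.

[18; 1,1,1,2,4,…,1,1,36] for √347; ℓ=14 ⇒ convergent index 13
a_0=18:  p_0=18·1+0=18,  q_0=18·0+1=1
…
a_3=1:  p_3=1·37+19=56,  q_3=1·2+1=3
…
a_5=4:  p_5=4·149+56=652,  q_5=4·8+3=35
a_6=1:  p_6=1·652+149=801,  q_6=1·35+8=43
…
a_9=4:  p_9=4·15070+14269=74549,  q_9=4·809+766=4002
a_10=2:  p_10=2·74549+15070=164168,  q_10=2·4002+809=8813
…
a_12=1:  p_12=1·238717+164168=402885,  q_12=1·12815+8813=21628
a_13=1:  p_13=1·402885+238717=641602,  q_13=1·21628+12815=34443
(x₁, y₁) = (641602, 34443);  641602² − 347·34443² = 1 ✓

641602 34443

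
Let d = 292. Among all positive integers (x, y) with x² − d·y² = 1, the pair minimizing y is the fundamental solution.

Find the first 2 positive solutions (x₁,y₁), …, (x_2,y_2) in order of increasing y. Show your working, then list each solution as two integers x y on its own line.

d=292: √d = [17; 11,2,1,3,8,3,1,2,11,34] (ℓ=10, even), read p_9/q_9
a_0=17:  p_0=17·1+0=17,  q_0=17·0+1=1
a_1=11:  p_1=11·17+1=188,  q_1=11·1+0=11
a_2=2:  p_2=2·188+17=393,  q_2=2·11+1=23
…
a_4=3:  p_4=3·581+393=2136,  q_4=3·34+23=125
a_5=8:  p_5=8·2136+581=17669,  q_5=8·125+34=1034
a_6=3:  p_6=3·17669+2136=55143,  q_6=3·1034+125=3227
…
a_8=2:  p_8=2·72812+55143=200767,  q_8=2·4261+3227=11749
a_9=11:  p_9=11·200767+72812=2281249,  q_9=11·11749+4261=133500
fundamental: x₁=2281249, y₁=133500  (since 5204097000001 − 292·17822250000 = 1)
n=2: (2281249,133500)∘(2281249,133500) = (2281249·2281249+292·133500·133500, 2281249·133500+133500·2281249) = (10408194000001,609093483000)

2281249 133500
10408194000001 609093483000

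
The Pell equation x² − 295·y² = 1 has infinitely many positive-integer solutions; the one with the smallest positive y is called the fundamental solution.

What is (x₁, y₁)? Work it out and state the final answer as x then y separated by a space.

2024999 117900

√295 → a₀=17, period (5,1,2,3,2,6,2,3,2,1,5,34); ℓ=12 even so k=11
k=0  a_k=17  p_k/q_k = 17/1
…
k=3  a_k=2  p_k/q_k = 292/17
k=4  a_k=3  p_k/q_k = 979/57
k=5  a_k=2  p_k/q_k = 2250/131
…
k=8  a_k=3  p_k/q_k = 108103/6294
k=9  a_k=2  p_k/q_k = 247414/14405
k=10  a_k=1  p_k/q_k = 355517/20699
k=11  a_k=5  p_k/q_k = 2024999/117900
→ (2024999, 117900).  Check: 2024999²=4100620950001, 295·117900²=4100620950000, difference 1.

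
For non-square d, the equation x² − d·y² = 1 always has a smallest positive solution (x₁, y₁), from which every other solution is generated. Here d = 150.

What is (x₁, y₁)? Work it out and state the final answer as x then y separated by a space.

√150 = [12; 4,24, …], period ℓ=2 (even) → k=1
i=0: a=12 ⇒ p=12, q=1
i=1: a=4 ⇒ p=49, q=4
(x₁, y₁) = (49, 4);  49² − 150·4² = 1 ✓

49 4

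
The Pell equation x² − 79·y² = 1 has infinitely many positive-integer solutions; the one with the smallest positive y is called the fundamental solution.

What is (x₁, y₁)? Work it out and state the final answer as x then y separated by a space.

[8; 1,7,1,16] for √79; ℓ=4 ⇒ convergent index 3
a_0=8:  p_0=8·1+0=8,  q_0=8·0+1=1
a_1=1:  p_1=1·8+1=9,  q_1=1·1+0=1
a_2=7:  p_2=7·9+8=71,  q_2=7·1+1=8
a_3=1:  p_3=1·71+9=80,  q_3=1·8+1=9
fundamental: x₁=80, y₁=9  (since 6400 − 79·81 = 1)

80 9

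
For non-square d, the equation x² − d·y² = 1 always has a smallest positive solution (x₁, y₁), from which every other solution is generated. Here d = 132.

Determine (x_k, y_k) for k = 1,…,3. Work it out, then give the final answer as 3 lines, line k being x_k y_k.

23 2
1057 92
48599 4230

[11; 2,22] for √132; ℓ=2 ⇒ convergent index 1
k=0  a_k=11  p_k/q_k = 11/1
k=1  a_k=2  p_k/q_k = 23/2
fundamental: x₁=23, y₁=2  (since 529 − 132·4 = 1)
n=2: (23,2)∘(23,2) = (23·23+132·2·2, 23·2+2·23) = (1057,92)
n=3: (1057,92)∘(23,2) = (23·1057+132·2·92, 23·92+2·1057) = (48599,4230)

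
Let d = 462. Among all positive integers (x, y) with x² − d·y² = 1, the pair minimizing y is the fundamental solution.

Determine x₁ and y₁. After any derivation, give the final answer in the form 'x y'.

43 2

d=462: √d = [21; 2,42] (ℓ=2, even), read p_1/q_1
k=0  a_k=21  p_k/q_k = 21/1
k=1  a_k=2  p_k/q_k = 43/2
→ (43, 2).  Check: 43²=1849, 462·2²=1848, difference 1.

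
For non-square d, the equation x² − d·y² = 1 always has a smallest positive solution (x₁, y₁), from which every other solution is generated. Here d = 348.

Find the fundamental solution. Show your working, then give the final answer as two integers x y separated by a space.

1567 84

√348 → a₀=18, period (1,1,1,8,1,1,1,36); ℓ=8 even so k=7
i=0: a=18 ⇒ p=18, q=1
i=1: a=1 ⇒ p=19, q=1
i=2: a=1 ⇒ p=37, q=2
i=3: a=1 ⇒ p=56, q=3
i=4: a=8 ⇒ p=485, q=26
…
i=6: a=1 ⇒ p=1026, q=55
i=7: a=1 ⇒ p=1567, q=84
fundamental: x₁=1567, y₁=84  (since 2455489 − 348·7056 = 1)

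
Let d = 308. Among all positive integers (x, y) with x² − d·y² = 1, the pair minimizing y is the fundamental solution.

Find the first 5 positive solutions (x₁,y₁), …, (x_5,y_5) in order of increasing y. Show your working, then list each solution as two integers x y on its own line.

√308 = [17; 1,1,4,1,1,34, …], period ℓ=6 (even) → k=5
i=0: a=17 ⇒ p=17, q=1
i=1: a=1 ⇒ p=18, q=1
i=2: a=1 ⇒ p=35, q=2
i=3: a=4 ⇒ p=158, q=9
i=4: a=1 ⇒ p=193, q=11
i=5: a=1 ⇒ p=351, q=20
→ (351, 20).  Check: 351²=123201, 308·20²=123200, difference 1.
(351+20√308)^2 = 246401 + 14040√308
(351+20√308)^3 = 172973151 + 9856060√308
(351+20√308)^4 = 121426905601 + 6918940080√308
(351+20√308)^5 = 85241514758751 + 4857086080100√308

351 20
246401 14040
172973151 9856060
121426905601 6918940080
85241514758751 4857086080100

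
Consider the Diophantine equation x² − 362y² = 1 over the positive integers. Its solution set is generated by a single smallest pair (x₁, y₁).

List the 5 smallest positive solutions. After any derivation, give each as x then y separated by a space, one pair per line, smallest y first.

723 38
1045457 54948
1511730099 79454770
2185960677697 114891542472
3160897628219763 166133090959742

√362 → a₀=19, period (38); ℓ=1 odd so k=1
i=0: a=19 ⇒ p=19, q=1
i=1: a=38 ⇒ p=723, q=38
(x₁, y₁) = (723, 38);  723² − 362·38² = 1 ✓
(723+38√362)^2 = 1045457 + 54948√362
(723+38√362)^3 = 1511730099 + 79454770√362
(723+38√362)^4 = 2185960677697 + 114891542472√362
(723+38√362)^5 = 3160897628219763 + 166133090959742√362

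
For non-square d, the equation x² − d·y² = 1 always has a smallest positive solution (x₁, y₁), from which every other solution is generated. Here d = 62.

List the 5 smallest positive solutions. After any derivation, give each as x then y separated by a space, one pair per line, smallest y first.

63 8
7937 1008
999999 127000
125991937 16000992
15873984063 2015997992

√62 → a₀=7, period (1,6,1,14); ℓ=4 even so k=3
i=0: a=7 ⇒ p=7, q=1
…
i=2: a=6 ⇒ p=55, q=7
i=3: a=1 ⇒ p=63, q=8
(x₁, y₁) = (63, 8);  63² − 62·8² = 1 ✓
k=2:  x_2 = 63·63+62·8·8 = 7937,  y_2 = 63·8+8·63 = 1008
k=3:  x_3 = 63·7937+62·8·1008 = 999999,  y_3 = 63·1008+8·7937 = 127000
k=4:  x_4 = 63·999999+62·8·127000 = 125991937,  y_4 = 63·127000+8·999999 = 16000992
k=5:  x_5 = 63·125991937+62·8·16000992 = 15873984063,  y_5 = 63·16000992+8·125991937 = 2015997992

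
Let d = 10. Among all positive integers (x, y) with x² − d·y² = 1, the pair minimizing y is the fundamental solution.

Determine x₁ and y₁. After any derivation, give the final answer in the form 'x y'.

√10 = [3; 6, …], period ℓ=1 (odd) → k=1
a_0=3:  p_0=3·1+0=3,  q_0=3·0+1=1
a_1=6:  p_1=6·3+1=19,  q_1=6·1+0=6
(x₁, y₁) = (19, 6);  19² − 10·6² = 1 ✓

19 6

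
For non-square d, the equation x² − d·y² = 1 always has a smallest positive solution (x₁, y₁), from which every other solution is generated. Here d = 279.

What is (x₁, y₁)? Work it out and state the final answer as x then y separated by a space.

[16; 1,2,2,1,2,2,1,32] for √279; ℓ=8 ⇒ convergent index 7
a_0=16:  p_0=16·1+0=16,  q_0=16·0+1=1
a_1=1:  p_1=1·16+1=17,  q_1=1·1+0=1
a_2=2:  p_2=2·17+16=50,  q_2=2·1+1=3
a_3=2:  p_3=2·50+17=117,  q_3=2·3+1=7
…
a_5=2:  p_5=2·167+117=451,  q_5=2·10+7=27
a_6=2:  p_6=2·451+167=1069,  q_6=2·27+10=64
a_7=1:  p_7=1·1069+451=1520,  q_7=1·64+27=91
→ (1520, 91).  Check: 1520²=2310400, 279·91²=2310399, difference 1.

1520 91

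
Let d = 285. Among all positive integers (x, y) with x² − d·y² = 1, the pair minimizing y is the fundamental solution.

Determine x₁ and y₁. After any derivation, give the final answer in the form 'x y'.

√285 = [16; 1,7,2,7,1,32, …], period ℓ=6 (even) → k=5
k=0  a_k=16  p_k/q_k = 16/1
k=1  a_k=1  p_k/q_k = 17/1
k=2  a_k=7  p_k/q_k = 135/8
k=3  a_k=2  p_k/q_k = 287/17
k=4  a_k=7  p_k/q_k = 2144/127
k=5  a_k=1  p_k/q_k = 2431/144
(x₁, y₁) = (2431, 144);  2431² − 285·144² = 1 ✓

2431 144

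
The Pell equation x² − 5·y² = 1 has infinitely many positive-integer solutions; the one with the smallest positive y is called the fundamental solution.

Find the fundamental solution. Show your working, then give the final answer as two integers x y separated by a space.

d=5: √d = [2; 4] (ℓ=1, odd), read p_1/q_1
step 0: (2, 1)  from 2·(1,0) + (0,1)
step 1: (9, 4)  from 4·(2,1) + (1,0)
fundamental: x₁=9, y₁=4  (since 81 − 5·16 = 1)

9 4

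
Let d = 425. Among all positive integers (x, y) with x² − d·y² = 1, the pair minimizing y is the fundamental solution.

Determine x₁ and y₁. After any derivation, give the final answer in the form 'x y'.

d=425: √d = [20; 1,1,1,1,1,1,40] (ℓ=7, odd), read p_13/q_13
step 0: (20, 1)  from 20·(1,0) + (0,1)
…
step 7: (10885, 528)  from 40·(268,13) + (165,8)
…
step 9: (22038, 1069)  from 1·(11153,541) + (10885,528)
…
step 12: (88420, 4289)  from 1·(55229,2679) + (33191,1610)
step 13: (143649, 6968)  from 1·(88420,4289) + (55229,2679)
→ (143649, 6968).  Check: 143649²=20635035201, 425·6968²=20635035200, difference 1.

143649 6968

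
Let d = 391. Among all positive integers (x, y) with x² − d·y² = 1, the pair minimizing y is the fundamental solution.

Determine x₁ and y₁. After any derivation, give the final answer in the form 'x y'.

7338680 371133

√391 = [19; 1,3,2,2,1,…,3,1,38, …], period ℓ=16 (even) → k=15
i=0: a=19 ⇒ p=19, q=1
i=1: a=1 ⇒ p=20, q=1
i=2: a=3 ⇒ p=79, q=4
…
i=4: a=2 ⇒ p=435, q=22
i=5: a=1 ⇒ p=613, q=31
i=6: a=1 ⇒ p=1048, q=53
i=7: a=2 ⇒ p=2709, q=137
…
i=9: a=2 ⇒ p=107747, q=5449
…
i=11: a=1 ⇒ p=268013, q=13554
…
i=14: a=3 ⇒ p=5678083, q=287153
i=15: a=1 ⇒ p=7338680, q=371133
→ (7338680, 371133).  Check: 7338680²=53856224142400, 391·371133²=53856224142399, difference 1.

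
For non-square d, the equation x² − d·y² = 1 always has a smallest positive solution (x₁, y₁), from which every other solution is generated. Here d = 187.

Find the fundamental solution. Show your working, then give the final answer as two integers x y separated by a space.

1682 123

d=187: √d = [13; 1,2,13,2,1,26] (ℓ=6, even), read p_5/q_5
a_0=13:  p_0=13·1+0=13,  q_0=13·0+1=1
a_1=1:  p_1=1·13+1=14,  q_1=1·1+0=1
…
a_4=2:  p_4=2·547+41=1135,  q_4=2·40+3=83
a_5=1:  p_5=1·1135+547=1682,  q_5=1·83+40=123
(x₁, y₁) = (1682, 123);  1682² − 187·123² = 1 ✓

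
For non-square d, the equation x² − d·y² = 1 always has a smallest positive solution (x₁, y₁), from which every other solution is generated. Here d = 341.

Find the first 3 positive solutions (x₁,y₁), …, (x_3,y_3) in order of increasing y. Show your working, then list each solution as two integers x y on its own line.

√341 → a₀=18, period (2,6,1,8,2,…,6,2,36); ℓ=14 even so k=13
k=0  a_k=18  p_k/q_k = 18/1
k=1  a_k=2  p_k/q_k = 37/2
…
k=3  a_k=1  p_k/q_k = 277/15
k=4  a_k=8  p_k/q_k = 2456/133
…
k=6  a_k=1  p_k/q_k = 7645/414
k=7  a_k=2  p_k/q_k = 20479/1109
…
k=9  a_k=2  p_k/q_k = 76727/4155
…
k=12  a_k=6  p_k/q_k = 4953942/268271
k=13  a_k=2  p_k/q_k = 10626551/575460
(x₁, y₁) = (10626551, 575460);  10626551² − 341·575460² = 1 ✓
(x_2, y_2) = (10626551·10626551 + 341·575460·575460, 10626551·575460 + 575460·10626551) = (225847172311201, 12230310076920)
(x_3, y_3) = (10626551·225847172311201 + 341·575460·12230310076920, 10626551·12230310076920 + 575460·225847172311201) = (4799952989541519968951, 259932027556408030380)

10626551 575460
225847172311201 12230310076920
4799952989541519968951 259932027556408030380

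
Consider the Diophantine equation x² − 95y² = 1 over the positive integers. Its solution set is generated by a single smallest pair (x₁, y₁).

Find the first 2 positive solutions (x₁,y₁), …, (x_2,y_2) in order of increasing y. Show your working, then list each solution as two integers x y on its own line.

d=95: √d = [9; 1,2,1,18] (ℓ=4, even), read p_3/q_3
step 0: (9, 1)  from 9·(1,0) + (0,1)
…
step 2: (29, 3)  from 2·(10,1) + (9,1)
step 3: (39, 4)  from 1·(29,3) + (10,1)
(x₁, y₁) = (39, 4);  39² − 95·4² = 1 ✓
(x_2, y_2) = (39·39 + 95·4·4, 39·4 + 4·39) = (3041, 312)

39 4
3041 312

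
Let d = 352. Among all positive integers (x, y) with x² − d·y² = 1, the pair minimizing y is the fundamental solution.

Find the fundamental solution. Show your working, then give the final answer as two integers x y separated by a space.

77617 4137

√352 → a₀=18, period (1,3,5,9,5,3,1,36); ℓ=8 even so k=7
a_0=18:  p_0=18·1+0=18,  q_0=18·0+1=1
a_1=1:  p_1=1·18+1=19,  q_1=1·1+0=1
a_2=3:  p_2=3·19+18=75,  q_2=3·1+1=4
a_3=5:  p_3=5·75+19=394,  q_3=5·4+1=21
…
a_6=3:  p_6=3·18499+3621=59118,  q_6=3·986+193=3151
a_7=1:  p_7=1·59118+18499=77617,  q_7=1·3151+986=4137
→ (77617, 4137).  Check: 77617²=6024398689, 352·4137²=6024398688, difference 1.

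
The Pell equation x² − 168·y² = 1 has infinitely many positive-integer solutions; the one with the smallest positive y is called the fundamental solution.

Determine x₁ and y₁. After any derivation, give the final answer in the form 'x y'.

13 1

d=168: √d = [12; 1,24] (ℓ=2, even), read p_1/q_1
step 0: (12, 1)  from 12·(1,0) + (0,1)
step 1: (13, 1)  from 1·(12,1) + (1,0)
(x₁, y₁) = (13, 1);  13² − 168·1² = 1 ✓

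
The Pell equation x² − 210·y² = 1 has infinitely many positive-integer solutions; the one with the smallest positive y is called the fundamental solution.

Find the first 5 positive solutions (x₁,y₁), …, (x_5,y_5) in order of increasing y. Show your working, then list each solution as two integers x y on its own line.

√210 → a₀=14, period (2,28); ℓ=2 even so k=1
i=0: a=14 ⇒ p=14, q=1
i=1: a=2 ⇒ p=29, q=2
→ (29, 2).  Check: 29²=841, 210·2²=840, difference 1.
(29+2√210)^2 = 1681 + 116√210
(29+2√210)^3 = 97469 + 6726√210
(29+2√210)^4 = 5651521 + 389992√210
(29+2√210)^5 = 327690749 + 22612810√210

29 2
1681 116
97469 6726
5651521 389992
327690749 22612810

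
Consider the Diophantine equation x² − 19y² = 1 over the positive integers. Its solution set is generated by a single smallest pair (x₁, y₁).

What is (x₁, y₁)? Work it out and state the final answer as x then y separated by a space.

170 39

[4; 2,1,3,1,2,8] for √19; ℓ=6 ⇒ convergent index 5
i=0: a=4 ⇒ p=4, q=1
…
i=3: a=3 ⇒ p=48, q=11
i=4: a=1 ⇒ p=61, q=14
i=5: a=2 ⇒ p=170, q=39
→ (170, 39).  Check: 170²=28900, 19·39²=28899, difference 1.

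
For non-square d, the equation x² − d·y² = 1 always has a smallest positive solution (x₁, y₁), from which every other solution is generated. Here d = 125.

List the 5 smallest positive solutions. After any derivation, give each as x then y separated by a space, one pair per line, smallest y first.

√125 → a₀=11, period (5,1,1,5,22); ℓ=5 odd so k=9
a_0=11:  p_0=11·1+0=11,  q_0=11·0+1=1
…
a_3=1:  p_3=1·67+56=123,  q_3=1·6+5=11
…
a_6=5:  p_6=5·15127+682=76317,  q_6=5·1353+61=6826
…
a_8=1:  p_8=1·91444+76317=167761,  q_8=1·8179+6826=15005
a_9=5:  p_9=5·167761+91444=930249,  q_9=5·15005+8179=83204
fundamental: x₁=930249, y₁=83204  (since 865363202001 − 125·6922905616 = 1)
(x_2, y_2) = (930249·930249 + 125·83204·83204, 930249·83204 + 83204·930249) = (1730726404001, 154800875592)
(x_3, y_3) = (930249·1730726404001 + 125·83204·154800875592, 930249·154800875592 + 83204·1730726404001) = (3220013013190122249, 288006719437081612)
(x_4, y_4) = (930249·3220013013190122249 + 125·83204·288006719437081612, 930249·288006719437081612 + 83204·3220013013190122249) = (5990827771012465337616001, 535835925499096664087184)
(x_5, y_5) = (930249·5990827771012465337616001 + 125·83204·535835925499096664087184, 930249·535835925499096664087184 + 83204·5990827771012465337616001) = (11145923086309929722690704506249, 996921667718930338621440576020)

930249 83204
1730726404001 154800875592
3220013013190122249 288006719437081612
5990827771012465337616001 535835925499096664087184
11145923086309929722690704506249 996921667718930338621440576020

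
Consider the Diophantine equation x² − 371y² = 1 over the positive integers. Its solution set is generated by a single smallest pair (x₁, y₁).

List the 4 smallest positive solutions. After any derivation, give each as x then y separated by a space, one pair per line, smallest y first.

1695 88
5746049 298320
19479104415 1011304712
66034158220801 3428322675360

d=371: √d = [19; 3,1,4,1,3,38] (ℓ=6, even), read p_5/q_5
i=0: a=19 ⇒ p=19, q=1
…
i=2: a=1 ⇒ p=77, q=4
i=3: a=4 ⇒ p=366, q=19
i=4: a=1 ⇒ p=443, q=23
i=5: a=3 ⇒ p=1695, q=88
fundamental: x₁=1695, y₁=88  (since 2873025 − 371·7744 = 1)
(1695+88√371)^2 = 5746049 + 298320√371
(1695+88√371)^3 = 19479104415 + 1011304712√371
(1695+88√371)^4 = 66034158220801 + 3428322675360√371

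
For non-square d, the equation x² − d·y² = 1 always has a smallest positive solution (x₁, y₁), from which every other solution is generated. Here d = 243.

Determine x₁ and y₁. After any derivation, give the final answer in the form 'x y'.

d=243: √d = [15; 1,1,2,3,15,3,2,1,1,30] (ℓ=10, even), read p_9/q_9
step 0: (15, 1)  from 15·(1,0) + (0,1)
…
step 2: (31, 2)  from 1·(16,1) + (15,1)
step 3: (78, 5)  from 2·(31,2) + (16,1)
step 4: (265, 17)  from 3·(78,5) + (31,2)
…
step 6: (12424, 797)  from 3·(4053,260) + (265,17)
…
step 8: (41325, 2651)  from 1·(28901,1854) + (12424,797)
step 9: (70226, 4505)  from 1·(41325,2651) + (28901,1854)
→ (70226, 4505).  Check: 70226²=4931691076, 243·4505²=4931691075, difference 1.

70226 4505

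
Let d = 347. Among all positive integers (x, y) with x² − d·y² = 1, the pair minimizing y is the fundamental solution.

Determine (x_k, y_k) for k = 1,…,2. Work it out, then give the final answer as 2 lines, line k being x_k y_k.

√347 = [18; 1,1,1,2,4,…,1,1,36, …], period ℓ=14 (even) → k=13
step 0: (18, 1)  from 18·(1,0) + (0,1)
step 1: (19, 1)  from 1·(18,1) + (1,0)
…
step 4: (149, 8)  from 2·(56,3) + (37,2)
step 5: (652, 35)  from 4·(149,8) + (56,3)
step 6: (801, 43)  from 1·(652,35) + (149,8)
step 7: (14269, 766)  from 17·(801,43) + (652,35)
step 8: (15070, 809)  from 1·(14269,766) + (801,43)
step 9: (74549, 4002)  from 4·(15070,809) + (14269,766)
step 10: (164168, 8813)  from 2·(74549,4002) + (15070,809)
step 11: (238717, 12815)  from 1·(164168,8813) + (74549,4002)
step 12: (402885, 21628)  from 1·(238717,12815) + (164168,8813)
step 13: (641602, 34443)  from 1·(402885,21628) + (238717,12815)
(x₁, y₁) = (641602, 34443);  641602² − 347·34443² = 1 ✓
(641602+34443√347)^2 = 823306252807 + 44197395372√347

641602 34443
823306252807 44197395372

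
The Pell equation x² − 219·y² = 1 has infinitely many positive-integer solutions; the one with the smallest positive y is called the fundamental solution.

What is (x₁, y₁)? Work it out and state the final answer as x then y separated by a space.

74 5

√219 → a₀=14, period (1,3,1,28); ℓ=4 even so k=3
step 0: (14, 1)  from 14·(1,0) + (0,1)
…
step 2: (59, 4)  from 3·(15,1) + (14,1)
step 3: (74, 5)  from 1·(59,4) + (15,1)
→ (74, 5).  Check: 74²=5476, 219·5²=5475, difference 1.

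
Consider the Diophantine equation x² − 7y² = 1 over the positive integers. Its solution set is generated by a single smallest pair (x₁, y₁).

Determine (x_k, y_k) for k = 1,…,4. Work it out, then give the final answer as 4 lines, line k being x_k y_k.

√7 → a₀=2, period (1,1,1,4); ℓ=4 even so k=3
a_0=2:  p_0=2·1+0=2,  q_0=2·0+1=1
a_1=1:  p_1=1·2+1=3,  q_1=1·1+0=1
a_2=1:  p_2=1·3+2=5,  q_2=1·1+1=2
a_3=1:  p_3=1·5+3=8,  q_3=1·2+1=3
→ (8, 3).  Check: 8²=64, 7·3²=63, difference 1.
(8+3√7)^2 = 127 + 48√7
(8+3√7)^3 = 2024 + 765√7
(8+3√7)^4 = 32257 + 12192√7

8 3
127 48
2024 765
32257 12192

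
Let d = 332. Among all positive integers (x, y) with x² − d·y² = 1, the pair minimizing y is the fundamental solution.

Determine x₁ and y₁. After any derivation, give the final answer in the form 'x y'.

13447 738

[18; 4,1,1,8,1,1,4,36] for √332; ℓ=8 ⇒ convergent index 7
i=0: a=18 ⇒ p=18, q=1
i=1: a=4 ⇒ p=73, q=4
i=2: a=1 ⇒ p=91, q=5
i=3: a=1 ⇒ p=164, q=9
i=4: a=8 ⇒ p=1403, q=77
…
i=6: a=1 ⇒ p=2970, q=163
i=7: a=4 ⇒ p=13447, q=738
→ (13447, 738).  Check: 13447²=180821809, 332·738²=180821808, difference 1.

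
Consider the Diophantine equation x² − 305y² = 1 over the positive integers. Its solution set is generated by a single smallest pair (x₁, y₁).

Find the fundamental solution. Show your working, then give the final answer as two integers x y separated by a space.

√305 = [17; 2,6,2,34, …], period ℓ=4 (even) → k=3
step 0: (17, 1)  from 17·(1,0) + (0,1)
step 1: (35, 2)  from 2·(17,1) + (1,0)
step 2: (227, 13)  from 6·(35,2) + (17,1)
step 3: (489, 28)  from 2·(227,13) + (35,2)
fundamental: x₁=489, y₁=28  (since 239121 − 305·784 = 1)

489 28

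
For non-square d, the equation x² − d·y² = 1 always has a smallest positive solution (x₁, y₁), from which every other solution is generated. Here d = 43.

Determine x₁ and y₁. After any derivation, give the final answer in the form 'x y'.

3482 531

[6; 1,1,3,1,5,1,3,1,1,12] for √43; ℓ=10 ⇒ convergent index 9
k=0  a_k=6  p_k/q_k = 6/1
k=1  a_k=1  p_k/q_k = 7/1
…
k=4  a_k=1  p_k/q_k = 59/9
k=5  a_k=5  p_k/q_k = 341/52
k=6  a_k=1  p_k/q_k = 400/61
k=7  a_k=3  p_k/q_k = 1541/235
k=8  a_k=1  p_k/q_k = 1941/296
k=9  a_k=1  p_k/q_k = 3482/531
(x₁, y₁) = (3482, 531);  3482² − 43·531² = 1 ✓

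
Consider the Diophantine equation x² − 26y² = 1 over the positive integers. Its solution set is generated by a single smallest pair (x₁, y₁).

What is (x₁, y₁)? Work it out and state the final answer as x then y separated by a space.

51 10

[5; 10] for √26; ℓ=1 ⇒ convergent index 1
i=0: a=5 ⇒ p=5, q=1
i=1: a=10 ⇒ p=51, q=10
(x₁, y₁) = (51, 10);  51² − 26·10² = 1 ✓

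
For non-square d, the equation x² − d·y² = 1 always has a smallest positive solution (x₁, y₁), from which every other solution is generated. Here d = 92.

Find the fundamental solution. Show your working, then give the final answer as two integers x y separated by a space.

1151 120

d=92: √d = [9; 1,1,2,4,2,1,1,18] (ℓ=8, even), read p_7/q_7
k=0  a_k=9  p_k/q_k = 9/1
…
k=2  a_k=1  p_k/q_k = 19/2
k=3  a_k=2  p_k/q_k = 48/5
…
k=6  a_k=1  p_k/q_k = 681/71
k=7  a_k=1  p_k/q_k = 1151/120
fundamental: x₁=1151, y₁=120  (since 1324801 − 92·14400 = 1)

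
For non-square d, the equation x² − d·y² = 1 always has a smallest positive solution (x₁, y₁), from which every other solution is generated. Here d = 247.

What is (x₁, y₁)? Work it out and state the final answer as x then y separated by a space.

d=247: √d = [15; 1,2,1,1,9,1,9,1,1,2,1,30] (ℓ=12, even), read p_11/q_11
step 0: (15, 1)  from 15·(1,0) + (0,1)
step 1: (16, 1)  from 1·(15,1) + (1,0)
…
step 3: (63, 4)  from 1·(47,3) + (16,1)
step 4: (110, 7)  from 1·(63,4) + (47,3)
step 5: (1053, 67)  from 9·(110,7) + (63,4)
step 6: (1163, 74)  from 1·(1053,67) + (110,7)
step 7: (11520, 733)  from 9·(1163,74) + (1053,67)
…
step 10: (61089, 3887)  from 2·(24203,1540) + (12683,807)
step 11: (85292, 5427)  from 1·(61089,3887) + (24203,1540)
→ (85292, 5427).  Check: 85292²=7274725264, 247·5427²=7274725263, difference 1.

85292 5427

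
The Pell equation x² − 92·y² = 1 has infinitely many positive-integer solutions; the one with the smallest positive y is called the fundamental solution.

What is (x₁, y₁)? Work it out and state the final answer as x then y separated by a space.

1151 120

√92 = [9; 1,1,2,4,2,1,1,18, …], period ℓ=8 (even) → k=7
i=0: a=9 ⇒ p=9, q=1
…
i=2: a=1 ⇒ p=19, q=2
…
i=5: a=2 ⇒ p=470, q=49
i=6: a=1 ⇒ p=681, q=71
i=7: a=1 ⇒ p=1151, q=120
→ (1151, 120).  Check: 1151²=1324801, 92·120²=1324800, difference 1.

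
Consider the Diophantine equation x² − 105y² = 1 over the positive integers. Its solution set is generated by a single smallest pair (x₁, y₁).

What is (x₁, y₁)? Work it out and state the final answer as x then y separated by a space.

√105 → a₀=10, period (4,20); ℓ=2 even so k=1
a_0=10:  p_0=10·1+0=10,  q_0=10·0+1=1
a_1=4:  p_1=4·10+1=41,  q_1=4·1+0=4
fundamental: x₁=41, y₁=4  (since 1681 − 105·16 = 1)

41 4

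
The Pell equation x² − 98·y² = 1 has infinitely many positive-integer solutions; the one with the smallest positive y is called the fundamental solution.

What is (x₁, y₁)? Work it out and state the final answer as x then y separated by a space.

√98 = [9; 1,8,1,18, …], period ℓ=4 (even) → k=3
k=0  a_k=9  p_k/q_k = 9/1
k=1  a_k=1  p_k/q_k = 10/1
k=2  a_k=8  p_k/q_k = 89/9
k=3  a_k=1  p_k/q_k = 99/10
fundamental: x₁=99, y₁=10  (since 9801 − 98·100 = 1)

99 10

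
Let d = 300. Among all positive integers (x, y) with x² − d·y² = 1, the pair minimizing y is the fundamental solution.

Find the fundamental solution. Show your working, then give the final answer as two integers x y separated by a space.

1351 78

√300 = [17; 3,8,3,34, …], period ℓ=4 (even) → k=3
i=0: a=17 ⇒ p=17, q=1
…
i=2: a=8 ⇒ p=433, q=25
i=3: a=3 ⇒ p=1351, q=78
fundamental: x₁=1351, y₁=78  (since 1825201 − 300·6084 = 1)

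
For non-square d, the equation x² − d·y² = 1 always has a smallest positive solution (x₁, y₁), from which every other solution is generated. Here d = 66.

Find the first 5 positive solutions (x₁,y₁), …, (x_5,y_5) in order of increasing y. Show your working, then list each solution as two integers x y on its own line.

65 8
8449 1040
1098305 135192
142771201 17573920
18559157825 2284474408

√66 = [8; 8,16, …], period ℓ=2 (even) → k=1
i=0: a=8 ⇒ p=8, q=1
i=1: a=8 ⇒ p=65, q=8
fundamental: x₁=65, y₁=8  (since 4225 − 66·64 = 1)
(65+8√66)^2 = 8449 + 1040√66
(65+8√66)^3 = 1098305 + 135192√66
(65+8√66)^4 = 142771201 + 17573920√66
(65+8√66)^5 = 18559157825 + 2284474408√66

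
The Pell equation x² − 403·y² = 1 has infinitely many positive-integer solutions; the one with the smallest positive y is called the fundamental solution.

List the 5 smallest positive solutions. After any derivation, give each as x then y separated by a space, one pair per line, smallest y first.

√403 → a₀=20, period (13,2,1,3,1,3,1,2,13,40); ℓ=10 even so k=9
k=0  a_k=20  p_k/q_k = 20/1
k=1  a_k=13  p_k/q_k = 261/13
k=2  a_k=2  p_k/q_k = 542/27
k=3  a_k=1  p_k/q_k = 803/40
k=4  a_k=3  p_k/q_k = 2951/147
…
k=6  a_k=3  p_k/q_k = 14213/708
k=7  a_k=1  p_k/q_k = 17967/895
k=8  a_k=2  p_k/q_k = 50147/2498
k=9  a_k=13  p_k/q_k = 669878/33369
(x₁, y₁) = (669878, 33369);  669878² − 403·33369² = 1 ✓
k=2:  x_2 = 669878·669878+403·33369·33369 = 897473069767,  y_2 = 669878·33369+33369·669878 = 44706317964
k=3:  x_3 = 669878·897473069767+403·33369·44706317964 = 1202394930058086974,  y_3 = 669878·44706317964+33369·897473069767 = 59895557730143415
k=4:  x_4 = 669878·1202394930058086974+403·33369·59895557730143415 = 1610915821914004898868577,  y_4 = 669878·59895557730143415+33369·1202394930058086974 = 80245432842261314788776
k=5:  x_5 = 669878·1610915821914004898868577+403·33369·80245432842261314788776 = 2158234137903017152358511160238,  y_5 = 669878·80245432842261314788776+33369·1610915821914004898868577 = 107509300122956754498421235241

669878 33369
897473069767 44706317964
1202394930058086974 59895557730143415
1610915821914004898868577 80245432842261314788776
2158234137903017152358511160238 107509300122956754498421235241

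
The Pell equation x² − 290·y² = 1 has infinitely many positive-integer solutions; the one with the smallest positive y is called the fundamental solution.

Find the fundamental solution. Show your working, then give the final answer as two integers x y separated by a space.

579 34

√290 = [17; 34, …], period ℓ=1 (odd) → k=1
k=0  a_k=17  p_k/q_k = 17/1
k=1  a_k=34  p_k/q_k = 579/34
(x₁, y₁) = (579, 34);  579² − 290·34² = 1 ✓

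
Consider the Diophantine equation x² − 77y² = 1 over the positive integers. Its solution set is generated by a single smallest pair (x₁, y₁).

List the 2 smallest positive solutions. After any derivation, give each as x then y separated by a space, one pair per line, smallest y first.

√77 = [8; 1,3,2,3,1,16, …], period ℓ=6 (even) → k=5
step 0: (8, 1)  from 8·(1,0) + (0,1)
…
step 2: (35, 4)  from 3·(9,1) + (8,1)
step 3: (79, 9)  from 2·(35,4) + (9,1)
step 4: (272, 31)  from 3·(79,9) + (35,4)
step 5: (351, 40)  from 1·(272,31) + (79,9)
(x₁, y₁) = (351, 40);  351² − 77·40² = 1 ✓
(x_2, y_2) = (351·351 + 77·40·40, 351·40 + 40·351) = (246401, 28080)

351 40
246401 28080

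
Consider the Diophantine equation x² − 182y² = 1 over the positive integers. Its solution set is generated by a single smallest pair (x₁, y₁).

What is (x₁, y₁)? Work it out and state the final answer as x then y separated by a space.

27 2

√182 → a₀=13, period (2,26); ℓ=2 even so k=1
a_0=13:  p_0=13·1+0=13,  q_0=13·0+1=1
a_1=2:  p_1=2·13+1=27,  q_1=2·1+0=2
(x₁, y₁) = (27, 2);  27² − 182·2² = 1 ✓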